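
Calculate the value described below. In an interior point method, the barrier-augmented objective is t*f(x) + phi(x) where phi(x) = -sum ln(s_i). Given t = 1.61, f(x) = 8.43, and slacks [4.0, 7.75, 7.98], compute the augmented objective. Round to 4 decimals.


Step 1: Compute log-barrier.
ln values: [1.3863, 2.0477, 2.0769]
phi = -(1.3863 + 2.0477 + 2.0769) = -5.5109
Step 2: Compute augmented objective.
t*f(x) = 1.61*8.43 = 13.5723
Total = 13.5723 - 5.5109 = 8.0614


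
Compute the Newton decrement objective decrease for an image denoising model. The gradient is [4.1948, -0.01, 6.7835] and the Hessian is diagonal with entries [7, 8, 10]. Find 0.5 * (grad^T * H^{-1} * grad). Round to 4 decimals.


Step 1: H is diagonal, so H^(-1) * g = [0.5993, -0.0013, 0.6784].
Step 2: g^T H^(-1) g = sum_i g_i^2 / H_ii
  = (4.1948)^2/7 + (-0.01)^2/8 + (6.7835)^2/10
  = 2.5138 + 0.0 + 4.6016 = 7.1154
Step 3: Objective decrease = 0.5 * g^T H^(-1) g = 3.5577


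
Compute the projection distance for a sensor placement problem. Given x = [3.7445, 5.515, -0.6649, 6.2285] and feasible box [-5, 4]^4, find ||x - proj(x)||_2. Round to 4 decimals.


Project each component onto [-5, 4].
clip(3.7445) = 3.7445, clip(5.515) = 4.0, clip(-0.6649) = -0.6649, clip(6.2285) = 4.0
Projection = [3.7445, 4.0, -0.6649, 4.0]
Squared diffs: [0.0, 2.2952, 0.0, 4.9662]
Distance = sqrt(7.2614) = 2.6947


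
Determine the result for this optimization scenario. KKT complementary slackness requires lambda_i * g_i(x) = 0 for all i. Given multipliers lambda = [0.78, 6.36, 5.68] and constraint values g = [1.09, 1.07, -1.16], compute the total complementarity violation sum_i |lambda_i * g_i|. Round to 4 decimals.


KKT complementary slackness check:
lambda_1 * g_1 = 0.78 * 1.09 = 0.8502
lambda_2 * g_2 = 6.36 * 1.07 = 6.8052
lambda_3 * g_3 = 5.68 * -1.16 = -6.5888
Total violation = 0.8502 + 6.8052 + 6.5888 = 14.2442


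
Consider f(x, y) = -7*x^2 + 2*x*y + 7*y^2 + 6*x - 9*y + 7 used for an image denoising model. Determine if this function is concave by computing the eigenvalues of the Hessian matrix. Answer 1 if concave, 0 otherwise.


The Hessian of f(x,y) = -7*x^2 + 2*x*y + 7*y^2 + 6*x - 9*y + 7 is:
H = [[-14, 2], [2, 14]]
Trace = -14 + 14 = 0
Determinant = -14*14 - (2)^2 = -200
Discriminant = (0)^2 - 4*-200 = 800.0
Eigenvalues: lambda_1 = -14.1421, lambda_2 = 14.1421
The function is not concave.

0


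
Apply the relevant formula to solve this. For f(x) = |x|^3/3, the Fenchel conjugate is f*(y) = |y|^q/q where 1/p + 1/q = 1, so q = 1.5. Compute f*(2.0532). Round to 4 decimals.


The conjugate exponent q satisfies 1/p + 1/q = 1.
p = 3, so q = 3/(3 - 1) = 1.5
|y|^q = 2.0532^1.5 = 2.942
f*(2.0532) = 2.942 / 1.5 = 1.9614


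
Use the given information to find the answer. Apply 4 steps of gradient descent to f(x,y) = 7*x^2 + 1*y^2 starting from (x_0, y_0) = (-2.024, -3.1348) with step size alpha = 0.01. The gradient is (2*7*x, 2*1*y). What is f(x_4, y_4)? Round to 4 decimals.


Gradient descent on f(x,y) = 7*x^2 + 1*y^2.
Starting point: (-2.024, -3.1348), alpha = 0.01
Step 1: grad_x = 2*7*-2.024 = -28.336, grad_y = 2*1*-3.1348 = -6.2696
  x_1 = -2.024 - 0.01*-28.336 = -1.7406
  y_1 = -3.1348 - 0.01*-6.2696 = -3.0721
Step 2: grad_x = 2*7*-1.7406 = -24.369, grad_y = 2*1*-3.0721 = -6.1442
  x_2 = -1.7406 - 0.01*-24.369 = -1.497
  y_2 = -3.0721 - 0.01*-6.1442 = -3.0107
Step 3: grad_x = 2*7*-1.497 = -20.9573, grad_y = 2*1*-3.0107 = -6.0213
  x_3 = -1.497 - 0.01*-20.9573 = -1.2874
  y_3 = -3.0107 - 0.01*-6.0213 = -2.9504
Step 4: grad_x = 2*7*-1.2874 = -18.0233, grad_y = 2*1*-2.9504 = -5.9009
  x_4 = -1.2874 - 0.01*-18.0233 = -1.1071
  y_4 = -2.9504 - 0.01*-5.9009 = -2.8914
f(-1.1071, -2.8914) = 7*(-1.1071)^2 + 1*(-2.8914)^2 = 16.9408


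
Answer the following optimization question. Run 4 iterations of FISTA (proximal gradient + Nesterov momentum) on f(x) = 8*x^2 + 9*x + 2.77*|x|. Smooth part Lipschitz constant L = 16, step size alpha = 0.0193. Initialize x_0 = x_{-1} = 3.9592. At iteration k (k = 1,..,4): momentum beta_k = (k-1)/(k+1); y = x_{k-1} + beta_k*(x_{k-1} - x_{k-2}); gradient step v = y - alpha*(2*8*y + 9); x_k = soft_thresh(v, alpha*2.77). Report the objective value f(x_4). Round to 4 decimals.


FISTA on f(x) = 8*x^2 + 9*x + 2.77*|x|
L = 16, alpha = 0.0193
Iteration 1: beta = 0.0, y = 3.9592 + 0.0*(3.9592 - 3.9592) = 3.9592
  grad(y) = 72.3472, v = y - alpha*grad = 2.5629
  prox(v) = soft_thresh(2.5629, 0.0535) = 2.5094
Iteration 2: beta = 0.3333, y = 2.5094 + 0.3333*(2.5094 - 3.9592) = 2.0262
  grad(y) = 41.4189, v = y - alpha*grad = 1.2268
  prox(v) = soft_thresh(1.2268, 0.0535) = 1.1733
Iteration 3: beta = 0.5, y = 1.1733 + 0.5*(1.1733 - 2.5094) = 0.5053
  grad(y) = 17.0846, v = y - alpha*grad = 0.1756
  prox(v) = soft_thresh(0.1756, 0.0535) = 0.1221
Iteration 4: beta = 0.6, y = 0.1221 + 0.6*(0.1221 - 1.1733) = -0.5087
  grad(y) = 0.8616, v = y - alpha*grad = -0.5253
  prox(v) = soft_thresh(-0.5253, 0.0535) = -0.4718
f(x_4) = 8*(-0.4718)^2 + 9*(-0.4718) + 2.77*|-0.4718| = -1.1585


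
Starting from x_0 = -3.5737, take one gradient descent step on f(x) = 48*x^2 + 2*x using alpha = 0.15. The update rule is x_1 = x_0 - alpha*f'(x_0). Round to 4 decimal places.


We compute the gradient at x_0 and apply the update.
f'(x) = 96*x + 2
f'(-3.5737) = 96*-3.5737 + 2 = -341.0752
x_1 = -3.5737 - 0.15*-341.0752 = 47.5876


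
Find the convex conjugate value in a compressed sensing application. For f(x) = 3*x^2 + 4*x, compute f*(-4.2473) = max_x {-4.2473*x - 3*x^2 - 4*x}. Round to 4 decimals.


f*(y) = sup_x {y*x - a*x^2 - b*x} = sup_x {(y-b)*x - a*x^2}
FOC: (y - b) - 2a*x = 0 => x* = (y - b)/(2a)
x* = (-4.2473 - 4)/(2*3) = -1.3746
f*(-4.2473) = (y-b)^2/(4a) = (-4.2473 - 4)^2/(4*3)
= 68.018/12 = 5.6682


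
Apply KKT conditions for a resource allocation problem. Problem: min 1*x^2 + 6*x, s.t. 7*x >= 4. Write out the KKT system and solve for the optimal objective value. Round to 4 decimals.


Step 1: Try lambda = 0 (constraint inactive).
x_unc = -6/(2*1) = -3.0
Check: 7*-3.0 = -21.0 < 4 -- violated!
Step 2: Constraint must be active: 7*x = 4
x* = 4/7 = 0.5714 (rounded; the exact value 4/7 is used below)
lambda = (2*1*(4/7) + 6)/7 = 1.0204
Step 3: Compute optimal value.
f(x*) = 1*(4/7)^2 + 6*(4/7) = 3.7551


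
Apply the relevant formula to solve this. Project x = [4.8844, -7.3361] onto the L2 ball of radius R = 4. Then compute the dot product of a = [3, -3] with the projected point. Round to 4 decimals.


Step 1: Compute ||x|| (intermediates to 6 decimals).
||x|| = sqrt(4.8844^2 + (-7.3361)^2) = 8.813383
Step 2: Project.
Since ||x|| > R, scale = R/||x|| = 4/8.813383 = 0.453855, proj(x) = scale * x
proj(x) = [2.216809, -3.329526]
Step 3: Dot product.
a^T * proj(x) = 3*2.216809 - 3*(-3.329526) = 16.639


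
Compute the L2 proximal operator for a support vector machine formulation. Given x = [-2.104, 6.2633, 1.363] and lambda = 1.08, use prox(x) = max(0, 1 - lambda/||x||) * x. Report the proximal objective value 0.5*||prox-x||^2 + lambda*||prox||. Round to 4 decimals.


Step 1: Compute ||x||.
||x|| = 6.7464
Step 2: Compute scaling factor.
scale = max(0, 1 - 1.08/6.7464) = 0.8399
Step 3: prox(x) = [-1.7672, 5.2606, 1.1448]
||prox(x)|| = 5.6664
Step 4: Proximal objective.
0.5*||prox-x||^2 = 0.5832
lambda*||prox|| = 6.1197
Total = 6.7029


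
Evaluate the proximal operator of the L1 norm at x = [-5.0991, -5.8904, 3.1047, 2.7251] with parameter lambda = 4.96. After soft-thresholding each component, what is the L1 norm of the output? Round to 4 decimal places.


Soft-thresholding with lambda = 4.96:
prox(-5.0991) = sign(-5.0991)*max(|-5.0991| - 4.96, 0) = -0.1391
prox(-5.8904) = sign(-5.8904)*max(|-5.8904| - 4.96, 0) = -0.9304
prox(3.1047) = sign(3.1047)*max(|3.1047| - 4.96, 0) = 0.0
prox(2.7251) = sign(2.7251)*max(|2.7251| - 4.96, 0) = 0.0
prox(x) = [-0.1391, -0.9304, 0.0, 0.0]
||prox(x)||_1 = 0.1391 + 0.9304 + 0.0 + 0.0 = 1.0695


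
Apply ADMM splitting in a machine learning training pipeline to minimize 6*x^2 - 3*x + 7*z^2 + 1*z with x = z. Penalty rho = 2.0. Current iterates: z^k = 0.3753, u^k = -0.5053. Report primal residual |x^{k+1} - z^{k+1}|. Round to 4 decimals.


ADMM iteration with rho = 2.0, z^k = 0.3753, u^k = -0.5053
Step 1: x-update.
Minimize 6*x^2 - 3*x + (2.0/2)*(x - 0.3753 - 0.5053)^2
FOC: (2*6 + 2.0)*x = 3 + 2.0*(0.3753 + 0.5053)
x^{k+1} = 0.3401
Step 2: z-update.
Minimize 7*z^2 + 1*z + (2.0/2)*(0.3401 - z - 0.5053)^2
FOC: (2*7 + 2.0)*z = -1 + 2.0*(0.3401 - 0.5053)
z^{k+1} = -0.0832
Step 3: u-update.
u^{k+1} = -0.5053 + 0.3401 + 0.0832 = -0.0821
Step 4: Primal residual = |0.3401 + 0.0832| = 0.4232


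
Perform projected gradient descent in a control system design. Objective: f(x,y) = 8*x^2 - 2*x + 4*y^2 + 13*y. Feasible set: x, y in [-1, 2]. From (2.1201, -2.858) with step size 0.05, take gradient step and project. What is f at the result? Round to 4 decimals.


Step 1: Compute gradient at (2.1201, -2.858).
grad_x = 2*8*2.1201 - 2 = 31.9216
grad_y = 2*4*-2.858 + 13 = -9.864
Step 2: Gradient step.
x_raw = 2.1201 - 0.05*31.9216 = 0.524
y_raw = -2.858 - 0.05*-9.864 = -2.3648
Step 3: Project onto [-1, 2].
x_proj = clip(0.524) = 0.524
y_proj = clip(-2.3648) = -1.0
Step 4: Evaluate f.
f(0.524, -1.0) = -7.8513


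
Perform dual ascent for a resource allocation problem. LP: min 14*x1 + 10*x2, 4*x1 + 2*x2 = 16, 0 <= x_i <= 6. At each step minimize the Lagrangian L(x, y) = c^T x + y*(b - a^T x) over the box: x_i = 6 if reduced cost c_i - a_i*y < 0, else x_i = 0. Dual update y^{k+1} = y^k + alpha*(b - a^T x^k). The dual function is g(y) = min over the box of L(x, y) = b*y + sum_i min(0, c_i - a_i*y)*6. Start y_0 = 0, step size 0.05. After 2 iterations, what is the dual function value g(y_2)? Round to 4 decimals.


Dual ascent for LP: min 14*x1 + 10*x2, 4*x1 + 2*x2 = 16, 0 <= x_i <= 6
Step 1: y^k = 0.0, reduced costs: (14.0, 10.0)
  x^k = (0.0, 0.0), subgradient = b - a^T x = 16.0
  y^{k+1} = 0.0 + 0.05*16.0 = 0.8
Step 2: y^k = 0.8, reduced costs: (10.8, 8.4)
  x^k = (0.0, 0.0), subgradient = b - a^T x = 16.0
  y^{k+1} = 0.8 + 0.05*16.0 = 1.6
Dual objective at y_2 = 1.6: reduced costs (7.6, 6.8), box minimizer x = (0.0, 0.0)
g(y_2) = b*y + (c1 - a1*y)*x1 + (c2 - a2*y)*x2 = 16*1.6 + 7.6*0.0 + 6.8*0.0 = 25.6 + 0.0 + 0.0 = 25.6


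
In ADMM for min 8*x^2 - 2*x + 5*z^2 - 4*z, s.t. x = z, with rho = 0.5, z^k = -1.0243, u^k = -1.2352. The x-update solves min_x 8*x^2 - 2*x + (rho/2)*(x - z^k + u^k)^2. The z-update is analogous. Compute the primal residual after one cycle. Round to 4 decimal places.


ADMM iteration with rho = 0.5, z^k = -1.0243, u^k = -1.2352
Step 1: x-update.
Minimize 8*x^2 - 2*x + (0.5/2)*(x + 1.0243 - 1.2352)^2
FOC: (2*8 + 0.5)*x = 2 + 0.5*(-1.0243 + 1.2352)
x^{k+1} = 0.1276
Step 2: z-update.
Minimize 5*z^2 - 4*z + (0.5/2)*(0.1276 - z - 1.2352)^2
FOC: (2*5 + 0.5)*z = 4 + 0.5*(0.1276 - 1.2352)
z^{k+1} = 0.3282
Step 3: u-update.
u^{k+1} = -1.2352 + 0.1276 - 0.3282 = -1.4358
Step 4: Primal residual = |0.1276 - 0.3282| = 0.2006


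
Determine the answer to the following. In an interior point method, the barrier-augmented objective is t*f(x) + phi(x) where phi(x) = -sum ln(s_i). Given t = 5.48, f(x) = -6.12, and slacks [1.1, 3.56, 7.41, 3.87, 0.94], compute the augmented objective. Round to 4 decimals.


Step 1: Compute log-barrier.
ln values: [0.0953, 1.2698, 2.0028, 1.3533, -0.0619]
phi = -(0.0953 + 1.2698 + 2.0028 + 1.3533 - 0.0619) = -4.6593
Step 2: Compute augmented objective.
t*f(x) = 5.48*-6.12 = -33.5376
Total = -33.5376 - 4.6593 = -38.1969


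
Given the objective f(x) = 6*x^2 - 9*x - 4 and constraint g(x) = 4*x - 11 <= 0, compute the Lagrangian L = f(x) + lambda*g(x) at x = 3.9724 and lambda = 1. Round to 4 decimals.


Step 1: Evaluate f(x).
f(3.9724) = 6*3.9724^2 - 9*3.9724 - 4 = 54.9282
Step 2: Evaluate g(x).
g(3.9724) = 4*3.9724 - 11 = 4.8896
Step 3: Compute Lagrangian.
L = 54.9282 + 1*4.8896 = 59.8178


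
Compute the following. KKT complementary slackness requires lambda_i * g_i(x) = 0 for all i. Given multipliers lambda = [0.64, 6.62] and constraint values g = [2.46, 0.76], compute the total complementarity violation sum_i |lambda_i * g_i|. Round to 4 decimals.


KKT complementary slackness check:
lambda_1 * g_1 = 0.64 * 2.46 = 1.5744
lambda_2 * g_2 = 6.62 * 0.76 = 5.0312
Total violation = 1.5744 + 5.0312 = 6.6056


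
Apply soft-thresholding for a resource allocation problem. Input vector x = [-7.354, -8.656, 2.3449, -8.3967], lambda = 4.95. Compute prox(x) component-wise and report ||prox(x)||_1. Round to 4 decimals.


Soft-thresholding with lambda = 4.95:
prox(-7.354) = sign(-7.354)*max(|-7.354| - 4.95, 0) = -2.404
prox(-8.656) = sign(-8.656)*max(|-8.656| - 4.95, 0) = -3.706
prox(2.3449) = sign(2.3449)*max(|2.3449| - 4.95, 0) = 0.0
prox(-8.3967) = sign(-8.3967)*max(|-8.3967| - 4.95, 0) = -3.4467
prox(x) = [-2.404, -3.706, 0.0, -3.4467]
||prox(x)||_1 = 2.404 + 3.706 + 0.0 + 3.4467 = 9.5567


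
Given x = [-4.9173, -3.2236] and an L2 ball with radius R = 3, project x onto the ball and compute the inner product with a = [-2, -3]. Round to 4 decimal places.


Step 1: Compute ||x|| (intermediates to 6 decimals).
||x|| = sqrt((-4.9173)^2 + (-3.2236)^2) = 5.879748
Step 2: Project.
Since ||x|| > R, scale = R/||x|| = 3/5.879748 = 0.510226, proj(x) = scale * x
proj(x) = [-2.508934, -1.644765]
Step 3: Dot product.
a^T * proj(x) = -2*(-2.508934) - 3*(-1.644765) = 9.9522


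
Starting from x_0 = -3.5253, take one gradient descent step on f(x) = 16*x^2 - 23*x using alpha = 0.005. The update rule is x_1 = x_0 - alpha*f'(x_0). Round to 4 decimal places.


We compute the gradient at x_0 and apply the update.
f'(x) = 32*x - 23
f'(-3.5253) = 32*-3.5253 - 23 = -135.8096
x_1 = -3.5253 - 0.005*-135.8096 = -2.8463


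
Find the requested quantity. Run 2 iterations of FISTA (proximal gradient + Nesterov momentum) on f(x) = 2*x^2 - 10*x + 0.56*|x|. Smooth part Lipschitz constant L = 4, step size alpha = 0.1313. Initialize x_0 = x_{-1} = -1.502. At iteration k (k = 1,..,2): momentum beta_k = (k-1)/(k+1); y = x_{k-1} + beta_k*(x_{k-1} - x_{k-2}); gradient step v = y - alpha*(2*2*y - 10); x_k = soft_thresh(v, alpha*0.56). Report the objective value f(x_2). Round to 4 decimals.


FISTA on f(x) = 2*x^2 - 10*x + 0.56*|x|
L = 4, alpha = 0.1313
Iteration 1: beta = 0.0, y = -1.502 + 0.0*(-1.502 + 1.502) = -1.502
  grad(y) = -16.008, v = y - alpha*grad = 0.5999
  prox(v) = soft_thresh(0.5999, 0.0735) = 0.5263
Iteration 2: beta = 0.3333, y = 0.5263 + 0.3333*(0.5263 + 1.502) = 1.2024
  grad(y) = -5.1903, v = y - alpha*grad = 1.8839
  prox(v) = soft_thresh(1.8839, 0.0735) = 1.8104
f(x_2) = 2*1.8104^2 - 10*1.8104 + 0.56*|1.8104| = -10.535


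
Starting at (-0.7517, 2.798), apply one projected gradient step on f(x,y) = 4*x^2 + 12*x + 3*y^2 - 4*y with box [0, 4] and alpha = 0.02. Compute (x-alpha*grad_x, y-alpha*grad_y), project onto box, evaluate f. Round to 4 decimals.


Step 1: Compute gradient at (-0.7517, 2.798).
grad_x = 2*4*-0.7517 + 12 = 5.9864
grad_y = 2*3*2.798 - 4 = 12.788
Step 2: Gradient step.
x_raw = -0.7517 - 0.02*5.9864 = -0.8714
y_raw = 2.798 - 0.02*12.788 = 2.5422
Step 3: Project onto [0, 4].
x_proj = clip(-0.8714) = 0.0
y_proj = clip(2.5422) = 2.5422
Step 4: Evaluate f.
f(0.0, 2.5422) = 9.22


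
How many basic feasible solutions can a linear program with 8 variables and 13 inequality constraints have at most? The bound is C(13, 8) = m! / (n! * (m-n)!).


Each vertex corresponds to some choice of n active constraints out of m, so the number of vertices is at most C(m, n) = m! / (n!(m-n)!).
m = 13, n = 8
Numerator: 13 * 12 * 11 * 10 * 9 * 8 * 7 * 6
Denominator: 8! = 40320
C(13, 8) = 1287


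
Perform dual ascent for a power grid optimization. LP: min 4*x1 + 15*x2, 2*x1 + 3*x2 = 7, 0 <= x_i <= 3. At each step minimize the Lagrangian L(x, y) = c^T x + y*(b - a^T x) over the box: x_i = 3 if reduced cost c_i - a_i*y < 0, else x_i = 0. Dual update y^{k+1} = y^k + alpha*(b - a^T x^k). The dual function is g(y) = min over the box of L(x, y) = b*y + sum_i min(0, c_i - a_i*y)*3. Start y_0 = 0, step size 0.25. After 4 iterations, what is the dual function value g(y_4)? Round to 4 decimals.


Dual ascent for LP: min 4*x1 + 15*x2, 2*x1 + 3*x2 = 7, 0 <= x_i <= 3
Step 1: y^k = 0.0, reduced costs: (4.0, 15.0)
  x^k = (0.0, 0.0), subgradient = b - a^T x = 7.0
  y^{k+1} = 0.0 + 0.25*7.0 = 1.75
Step 2: y^k = 1.75, reduced costs: (0.5, 9.75)
  x^k = (0.0, 0.0), subgradient = b - a^T x = 7.0
  y^{k+1} = 1.75 + 0.25*7.0 = 3.5
Step 3: y^k = 3.5, reduced costs: (-3.0, 4.5)
  x^k = (3.0, 0.0), subgradient = b - a^T x = 1.0
  y^{k+1} = 3.5 + 0.25*1.0 = 3.75
Step 4: y^k = 3.75, reduced costs: (-3.5, 3.75)
  x^k = (3.0, 0.0), subgradient = b - a^T x = 1.0
  y^{k+1} = 3.75 + 0.25*1.0 = 4.0
Dual objective at y_4 = 4.0: reduced costs (-4.0, 3.0), box minimizer x = (3.0, 0.0)
g(y_4) = b*y + (c1 - a1*y)*x1 + (c2 - a2*y)*x2 = 7*4.0 + (-4.0)*3.0 + 3.0*0.0 = 28.0 - 12.0 + 0.0 = 16.0


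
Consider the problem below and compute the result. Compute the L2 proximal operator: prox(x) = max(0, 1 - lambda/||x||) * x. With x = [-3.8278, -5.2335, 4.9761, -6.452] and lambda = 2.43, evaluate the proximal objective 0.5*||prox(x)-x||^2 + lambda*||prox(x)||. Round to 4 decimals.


Step 1: Compute ||x||.
||x|| = 10.413
Step 2: Compute scaling factor.
scale = max(0, 1 - 2.43/10.413) = 0.7666
Step 3: prox(x) = [-2.9345, -4.0122, 3.8149, -4.9464]
||prox(x)|| = 7.983
Step 4: Proximal objective.
0.5*||prox-x||^2 = 2.9525
lambda*||prox|| = 19.3987
Total = 22.3512


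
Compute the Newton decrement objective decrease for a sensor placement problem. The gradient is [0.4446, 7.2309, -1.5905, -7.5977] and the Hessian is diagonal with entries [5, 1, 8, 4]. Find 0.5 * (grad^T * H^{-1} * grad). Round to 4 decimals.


Step 1: H is diagonal, so H^(-1) * g = [0.0889, 7.2309, -0.1988, -1.8994].
Step 2: g^T H^(-1) g = sum_i g_i^2 / H_ii
  = (0.4446)^2/5 + (7.2309)^2/1 + (-1.5905)^2/8 + (-7.5977)^2/4
  = 0.0395 + 52.2859 + 0.3162 + 14.4313 = 67.0729
Step 3: Objective decrease = 0.5 * g^T H^(-1) g = 33.5365


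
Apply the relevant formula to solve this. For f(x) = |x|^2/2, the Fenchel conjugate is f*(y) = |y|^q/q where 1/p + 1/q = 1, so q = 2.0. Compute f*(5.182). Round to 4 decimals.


The conjugate exponent q satisfies 1/p + 1/q = 1.
p = 2, so q = 2/(2 - 1) = 2.0
|y|^q = 5.182^2.0 = 26.8531
f*(5.182) = 26.8531 / 2.0 = 13.4266


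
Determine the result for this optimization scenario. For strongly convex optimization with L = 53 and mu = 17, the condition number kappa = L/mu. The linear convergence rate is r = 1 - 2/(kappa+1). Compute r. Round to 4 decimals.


Step 1: Compute the condition number.
kappa = L/mu = 53/17 = 3.1176
Step 2: Compute the convergence rate.
r = 1 - 2/(kappa + 1) = 1 - 2*mu/(L + mu) = (L - mu)/(L + mu) = 36/70 = 0.5143


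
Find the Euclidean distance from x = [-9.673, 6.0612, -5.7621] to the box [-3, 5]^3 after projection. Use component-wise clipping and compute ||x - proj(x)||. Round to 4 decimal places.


Project each component onto [-3, 5].
clip(-9.673) = -3.0, clip(6.0612) = 5.0, clip(-5.7621) = -3.0
Projection = [-3.0, 5.0, -3.0]
Squared diffs: [44.5289, 1.1261, 7.6292]
Distance = sqrt(53.2842) = 7.2996


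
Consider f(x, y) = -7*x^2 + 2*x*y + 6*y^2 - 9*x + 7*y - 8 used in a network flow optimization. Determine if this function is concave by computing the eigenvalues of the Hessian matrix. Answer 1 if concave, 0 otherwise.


The Hessian of f(x,y) = -7*x^2 + 2*x*y + 6*y^2 - 9*x + 7*y - 8 is:
H = [[-14, 2], [2, 12]]
Trace = -14 + 12 = -2
Determinant = -14*12 - (2)^2 = -172
Discriminant = (-2)^2 - 4*-172 = 692.0
Eigenvalues: lambda_1 = -14.1529, lambda_2 = 12.1529
The function is not concave.

0


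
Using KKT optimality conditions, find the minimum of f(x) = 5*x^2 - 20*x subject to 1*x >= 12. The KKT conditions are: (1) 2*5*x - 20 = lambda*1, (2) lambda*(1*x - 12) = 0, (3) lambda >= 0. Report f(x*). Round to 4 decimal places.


Step 1: Try lambda = 0 (constraint inactive).
x_unc = 20/(2*5) = 2.0
Check: 1*2.0 = 2.0 < 12 -- violated!
Step 2: Constraint must be active: 1*x = 12
x* = 12/1 = 12.0
lambda = (2*5*12.0 - 20)/1 = 100.0
Step 3: Compute optimal value.
f(x*) = 5*12.0^2 - 20*12.0 = 480.0


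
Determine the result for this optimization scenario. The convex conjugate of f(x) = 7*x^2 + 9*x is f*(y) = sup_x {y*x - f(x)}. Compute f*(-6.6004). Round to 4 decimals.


f*(y) = sup_x {y*x - a*x^2 - b*x} = sup_x {(y-b)*x - a*x^2}
FOC: (y - b) - 2a*x = 0 => x* = (y - b)/(2a)
x* = (-6.6004 - 9)/(2*7) = -1.1143
f*(-6.6004) = (y-b)^2/(4a) = (-6.6004 - 9)^2/(4*7)
= 243.3725/28 = 8.6919


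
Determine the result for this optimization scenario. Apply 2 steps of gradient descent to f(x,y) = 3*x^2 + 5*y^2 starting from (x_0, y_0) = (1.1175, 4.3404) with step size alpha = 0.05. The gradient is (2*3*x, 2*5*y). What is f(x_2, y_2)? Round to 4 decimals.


Gradient descent on f(x,y) = 3*x^2 + 5*y^2.
Starting point: (1.1175, 4.3404), alpha = 0.05
Step 1: grad_x = 2*3*1.1175 = 6.705, grad_y = 2*5*4.3404 = 43.404
  x_1 = 1.1175 - 0.05*6.705 = 0.7823
  y_1 = 4.3404 - 0.05*43.404 = 2.1702
Step 2: grad_x = 2*3*0.7823 = 4.6935, grad_y = 2*5*2.1702 = 21.702
  x_2 = 0.7823 - 0.05*4.6935 = 0.5476
  y_2 = 2.1702 - 0.05*21.702 = 1.0851
f(0.5476, 1.0851) = 3*0.5476^2 + 5*1.0851^2 = 6.7867


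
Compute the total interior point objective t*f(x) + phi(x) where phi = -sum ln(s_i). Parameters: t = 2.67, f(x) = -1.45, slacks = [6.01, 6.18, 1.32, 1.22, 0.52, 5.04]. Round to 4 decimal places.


Step 1: Compute log-barrier.
ln values: [1.7934, 1.8213, 0.2776, 0.1989, -0.6539, 1.6174]
phi = -(1.7934 + 1.8213 + 0.2776 + 0.1989 - 0.6539 + 1.6174) = -5.0547
Step 2: Compute augmented objective.
t*f(x) = 2.67*-1.45 = -3.8715
Total = -3.8715 - 5.0547 = -8.9262


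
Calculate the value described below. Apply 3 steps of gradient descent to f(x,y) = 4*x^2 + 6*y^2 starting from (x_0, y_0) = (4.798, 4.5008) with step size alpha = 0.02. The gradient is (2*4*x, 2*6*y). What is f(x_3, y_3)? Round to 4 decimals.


Gradient descent on f(x,y) = 4*x^2 + 6*y^2.
Starting point: (4.798, 4.5008), alpha = 0.02
Step 1: grad_x = 2*4*4.798 = 38.384, grad_y = 2*6*4.5008 = 54.0096
  x_1 = 4.798 - 0.02*38.384 = 4.0303
  y_1 = 4.5008 - 0.02*54.0096 = 3.4206
Step 2: grad_x = 2*4*4.0303 = 32.2426, grad_y = 2*6*3.4206 = 41.0473
  x_2 = 4.0303 - 0.02*32.2426 = 3.3855
  y_2 = 3.4206 - 0.02*41.0473 = 2.5997
Step 3: grad_x = 2*4*3.3855 = 27.0838, grad_y = 2*6*2.5997 = 31.1959
  x_3 = 3.3855 - 0.02*27.0838 = 2.8438
  y_3 = 2.5997 - 0.02*31.1959 = 1.9757
f(2.8438, 1.9757) = 4*2.8438^2 + 6*1.9757^2 = 55.77


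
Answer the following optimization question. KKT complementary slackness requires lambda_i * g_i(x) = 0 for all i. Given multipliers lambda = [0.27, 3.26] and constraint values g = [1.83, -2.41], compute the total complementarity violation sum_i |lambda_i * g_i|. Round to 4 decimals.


KKT complementary slackness check:
lambda_1 * g_1 = 0.27 * 1.83 = 0.4941
lambda_2 * g_2 = 3.26 * -2.41 = -7.8566
Total violation = 0.4941 + 7.8566 = 8.3507


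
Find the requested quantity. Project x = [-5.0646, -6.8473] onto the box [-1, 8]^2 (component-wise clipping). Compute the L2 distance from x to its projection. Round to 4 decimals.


Project each component onto [-1, 8].
clip(-5.0646) = -1.0, clip(-6.8473) = -1.0
Projection = [-1.0, -1.0]
Squared diffs: [16.521, 34.1909]
Distance = sqrt(50.7119) = 7.1212


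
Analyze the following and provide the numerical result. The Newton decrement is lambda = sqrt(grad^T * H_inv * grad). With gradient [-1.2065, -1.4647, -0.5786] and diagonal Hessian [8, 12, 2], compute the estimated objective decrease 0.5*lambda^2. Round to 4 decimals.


Step 1: H is diagonal, so H^(-1) * g = [-0.1508, -0.1221, -0.2893].
Step 2: g^T H^(-1) g = sum_i g_i^2 / H_ii
  = (-1.2065)^2/8 + (-1.4647)^2/12 + (-0.5786)^2/2
  = 0.182 + 0.1788 + 0.1674 = 0.5281
Step 3: Objective decrease = 0.5 * g^T H^(-1) g = 0.2641


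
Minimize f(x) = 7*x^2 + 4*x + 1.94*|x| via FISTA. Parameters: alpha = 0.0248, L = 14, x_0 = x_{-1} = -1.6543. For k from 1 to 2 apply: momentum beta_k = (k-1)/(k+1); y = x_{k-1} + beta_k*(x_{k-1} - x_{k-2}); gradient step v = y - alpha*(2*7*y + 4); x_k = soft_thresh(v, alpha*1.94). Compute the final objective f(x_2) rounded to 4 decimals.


FISTA on f(x) = 7*x^2 + 4*x + 1.94*|x|
L = 14, alpha = 0.0248
Iteration 1: beta = 0.0, y = -1.6543 + 0.0*(-1.6543 + 1.6543) = -1.6543
  grad(y) = -19.1602, v = y - alpha*grad = -1.1791
  prox(v) = soft_thresh(-1.1791, 0.0481) = -1.131
Iteration 2: beta = 0.3333, y = -1.131 + 0.3333*(-1.131 + 1.6543) = -0.9566
  grad(y) = -9.3922, v = y - alpha*grad = -0.7237
  prox(v) = soft_thresh(-0.7237, 0.0481) = -0.6755
f(x_2) = 7*(-0.6755)^2 + 4*(-0.6755) + 1.94*|-0.6755| = 1.8029


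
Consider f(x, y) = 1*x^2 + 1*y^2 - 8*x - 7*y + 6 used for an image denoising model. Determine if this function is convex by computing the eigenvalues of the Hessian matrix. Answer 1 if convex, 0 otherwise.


The Hessian of f(x,y) = 1*x^2 + 1*y^2 - 8*x - 7*y + 6 is:
H = [[2, 0], [0, 2]]
Trace = 2 + 2 = 4
Determinant = 2*2 - (0)^2 = 4
Discriminant = (4)^2 - 4*4 = 0.0
Eigenvalues: lambda_1 = 2.0, lambda_2 = 2.0
The function is convex.

1


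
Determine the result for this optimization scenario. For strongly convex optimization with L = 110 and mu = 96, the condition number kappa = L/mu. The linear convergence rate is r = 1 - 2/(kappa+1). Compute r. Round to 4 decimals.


Step 1: Compute the condition number.
kappa = L/mu = 110/96 = 1.1458
Step 2: Compute the convergence rate.
r = 1 - 2/(kappa + 1) = 1 - 2*mu/(L + mu) = (L - mu)/(L + mu) = 14/206 = 0.068


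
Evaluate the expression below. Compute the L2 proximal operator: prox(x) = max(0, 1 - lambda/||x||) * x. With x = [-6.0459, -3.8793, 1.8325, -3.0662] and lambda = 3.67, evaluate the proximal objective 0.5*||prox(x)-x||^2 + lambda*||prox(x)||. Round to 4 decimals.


Step 1: Compute ||x||.
||x|| = 8.0226
Step 2: Compute scaling factor.
scale = max(0, 1 - 3.67/8.0226) = 0.5425
Step 3: prox(x) = [-3.2801, -2.1047, 0.9942, -1.6635]
||prox(x)|| = 4.3526
Step 4: Proximal objective.
0.5*||prox-x||^2 = 6.7345
lambda*||prox|| = 15.974
Total = 22.7084


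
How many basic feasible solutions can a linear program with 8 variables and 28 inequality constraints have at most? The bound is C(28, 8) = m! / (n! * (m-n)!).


Each vertex corresponds to some choice of n active constraints out of m, so the number of vertices is at most C(m, n) = m! / (n!(m-n)!).
m = 28, n = 8
Numerator: 28 * 27 * 26 * 25 * 24 * 23 * 22 * 21
Denominator: 8! = 40320
C(28, 8) = 3108105


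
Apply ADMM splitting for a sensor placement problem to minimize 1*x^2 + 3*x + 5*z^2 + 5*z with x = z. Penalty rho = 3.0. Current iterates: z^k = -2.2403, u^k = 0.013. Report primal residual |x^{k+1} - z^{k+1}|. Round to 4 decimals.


ADMM iteration with rho = 3.0, z^k = -2.2403, u^k = 0.013
Step 1: x-update.
Minimize 1*x^2 + 3*x + (3.0/2)*(x + 2.2403 + 0.013)^2
FOC: (2*1 + 3.0)*x = -3 + 3.0*(-2.2403 - 0.013)
x^{k+1} = -1.952
Step 2: z-update.
Minimize 5*z^2 + 5*z + (3.0/2)*(-1.952 - z + 0.013)^2
FOC: (2*5 + 3.0)*z = -5 + 3.0*(-1.952 + 0.013)
z^{k+1} = -0.8321
Step 3: u-update.
u^{k+1} = 0.013 - 1.952 + 0.8321 = -1.1069
Step 4: Primal residual = |-1.952 + 0.8321| = 1.1199


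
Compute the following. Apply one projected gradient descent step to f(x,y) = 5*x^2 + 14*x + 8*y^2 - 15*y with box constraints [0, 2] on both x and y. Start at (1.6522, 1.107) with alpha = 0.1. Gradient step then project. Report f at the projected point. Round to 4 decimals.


Step 1: Compute gradient at (1.6522, 1.107).
grad_x = 2*5*1.6522 + 14 = 30.522
grad_y = 2*8*1.107 - 15 = 2.712
Step 2: Gradient step.
x_raw = 1.6522 - 0.1*30.522 = -1.4
y_raw = 1.107 - 0.1*2.712 = 0.8358
Step 3: Project onto [0, 2].
x_proj = clip(-1.4) = 0.0
y_proj = clip(0.8358) = 0.8358
Step 4: Evaluate f.
f(0.0, 0.8358) = -6.9485


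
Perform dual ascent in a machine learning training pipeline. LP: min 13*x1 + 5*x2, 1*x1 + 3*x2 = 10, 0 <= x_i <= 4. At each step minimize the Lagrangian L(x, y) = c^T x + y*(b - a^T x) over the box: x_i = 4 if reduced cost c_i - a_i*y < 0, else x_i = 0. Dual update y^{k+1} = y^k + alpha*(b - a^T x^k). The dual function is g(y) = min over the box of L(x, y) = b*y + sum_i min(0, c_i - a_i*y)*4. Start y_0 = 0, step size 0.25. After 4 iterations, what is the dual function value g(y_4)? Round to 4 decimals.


Dual ascent for LP: min 13*x1 + 5*x2, 1*x1 + 3*x2 = 10, 0 <= x_i <= 4
Step 1: y^k = 0.0, reduced costs: (13.0, 5.0)
  x^k = (0.0, 0.0), subgradient = b - a^T x = 10.0
  y^{k+1} = 0.0 + 0.25*10.0 = 2.5
Step 2: y^k = 2.5, reduced costs: (10.5, -2.5)
  x^k = (0.0, 4.0), subgradient = b - a^T x = -2.0
  y^{k+1} = 2.5 + 0.25*-2.0 = 2.0
Step 3: y^k = 2.0, reduced costs: (11.0, -1.0)
  x^k = (0.0, 4.0), subgradient = b - a^T x = -2.0
  y^{k+1} = 2.0 + 0.25*-2.0 = 1.5
Step 4: y^k = 1.5, reduced costs: (11.5, 0.5)
  x^k = (0.0, 0.0), subgradient = b - a^T x = 10.0
  y^{k+1} = 1.5 + 0.25*10.0 = 4.0
Dual objective at y_4 = 4.0: reduced costs (9.0, -7.0), box minimizer x = (0.0, 4.0)
g(y_4) = b*y + (c1 - a1*y)*x1 + (c2 - a2*y)*x2 = 10*4.0 + 9.0*0.0 + (-7.0)*4.0 = 40.0 + 0.0 - 28.0 = 12.0


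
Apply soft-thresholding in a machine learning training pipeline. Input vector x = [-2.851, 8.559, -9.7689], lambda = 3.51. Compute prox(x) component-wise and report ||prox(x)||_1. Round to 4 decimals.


Soft-thresholding with lambda = 3.51:
prox(-2.851) = sign(-2.851)*max(|-2.851| - 3.51, 0) = 0.0
prox(8.559) = sign(8.559)*max(|8.559| - 3.51, 0) = 5.049
prox(-9.7689) = sign(-9.7689)*max(|-9.7689| - 3.51, 0) = -6.2589
prox(x) = [0.0, 5.049, -6.2589]
||prox(x)||_1 = 0.0 + 5.049 + 6.2589 = 11.3079


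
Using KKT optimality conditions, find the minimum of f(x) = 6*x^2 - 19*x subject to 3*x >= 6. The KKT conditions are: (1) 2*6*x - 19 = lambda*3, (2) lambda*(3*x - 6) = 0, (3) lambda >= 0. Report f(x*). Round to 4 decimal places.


Step 1: Try lambda = 0 (constraint inactive).
x_unc = 19/(2*6) = 1.5833
Check: 3*1.5833 = 4.7499 < 6 -- violated!
Step 2: Constraint must be active: 3*x = 6
x* = 6/3 = 2.0
lambda = (2*6*2.0 - 19)/3 = 1.6667
Step 3: Compute optimal value.
f(x*) = 6*2.0^2 - 19*2.0 = -14.0


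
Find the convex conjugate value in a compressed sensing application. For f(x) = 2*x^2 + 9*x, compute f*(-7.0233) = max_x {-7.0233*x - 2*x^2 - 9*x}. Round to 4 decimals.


f*(y) = sup_x {y*x - a*x^2 - b*x} = sup_x {(y-b)*x - a*x^2}
FOC: (y - b) - 2a*x = 0 => x* = (y - b)/(2a)
x* = (-7.0233 - 9)/(2*2) = -4.0058
f*(-7.0233) = (y-b)^2/(4a) = (-7.0233 - 9)^2/(4*2)
= 256.7461/8 = 32.0933


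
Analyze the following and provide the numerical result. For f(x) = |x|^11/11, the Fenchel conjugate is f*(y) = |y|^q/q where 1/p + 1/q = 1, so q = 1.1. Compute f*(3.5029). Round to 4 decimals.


The conjugate exponent q satisfies 1/p + 1/q = 1.
p = 11, so q = 11/(11 - 1) = 1.1
|y|^q = 3.5029^1.1 = 3.9707
f*(3.5029) = 3.9707 / 1.1 = 3.6098


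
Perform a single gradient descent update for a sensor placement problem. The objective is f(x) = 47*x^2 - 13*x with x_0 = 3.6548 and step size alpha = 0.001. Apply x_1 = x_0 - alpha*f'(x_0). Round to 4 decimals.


We compute the gradient at x_0 and apply the update.
f'(x) = 94*x - 13
f'(3.6548) = 94*3.6548 - 13 = 330.5512
x_1 = 3.6548 - 0.001*330.5512 = 3.3242


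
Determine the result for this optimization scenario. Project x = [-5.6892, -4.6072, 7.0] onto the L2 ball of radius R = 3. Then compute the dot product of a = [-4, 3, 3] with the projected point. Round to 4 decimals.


Step 1: Compute ||x|| (intermediates to 6 decimals).
||x|| = sqrt((-5.6892)^2 + (-4.6072)^2 + 7.0^2) = 10.128835
Step 2: Project.
Since ||x|| > R, scale = R/||x|| = 3/10.128835 = 0.296184, proj(x) = scale * x
proj(x) = [-1.68505, -1.364579, 2.073288]
Step 3: Dot product.
a^T * proj(x) = -4*(-1.68505) + 3*(-1.364579) + 3*2.073288 = 8.8663


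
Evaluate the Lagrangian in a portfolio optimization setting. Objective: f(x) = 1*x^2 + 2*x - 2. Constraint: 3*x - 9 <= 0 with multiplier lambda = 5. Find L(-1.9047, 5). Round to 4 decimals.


Step 1: Evaluate f(x).
f(-1.9047) = 1*(-1.9047)^2 + 2*(-1.9047) - 2 = -2.1815
Step 2: Evaluate g(x).
g(-1.9047) = 3*-1.9047 - 9 = -14.7141
Step 3: Compute Lagrangian.
L = -2.1815 + 5*-14.7141 = -75.752


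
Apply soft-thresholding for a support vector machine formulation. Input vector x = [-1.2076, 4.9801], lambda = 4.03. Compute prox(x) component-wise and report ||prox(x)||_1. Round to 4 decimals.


Soft-thresholding with lambda = 4.03:
prox(-1.2076) = sign(-1.2076)*max(|-1.2076| - 4.03, 0) = 0.0
prox(4.9801) = sign(4.9801)*max(|4.9801| - 4.03, 0) = 0.9501
prox(x) = [0.0, 0.9501]
||prox(x)||_1 = 0.0 + 0.9501 = 0.9501


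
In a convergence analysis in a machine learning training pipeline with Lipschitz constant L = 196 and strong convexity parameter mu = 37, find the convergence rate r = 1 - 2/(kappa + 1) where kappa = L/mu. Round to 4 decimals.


Step 1: Compute the condition number.
kappa = L/mu = 196/37 = 5.2973
Step 2: Compute the convergence rate.
r = 1 - 2/(kappa + 1) = 1 - 2*mu/(L + mu) = (L - mu)/(L + mu) = 159/233 = 0.6824


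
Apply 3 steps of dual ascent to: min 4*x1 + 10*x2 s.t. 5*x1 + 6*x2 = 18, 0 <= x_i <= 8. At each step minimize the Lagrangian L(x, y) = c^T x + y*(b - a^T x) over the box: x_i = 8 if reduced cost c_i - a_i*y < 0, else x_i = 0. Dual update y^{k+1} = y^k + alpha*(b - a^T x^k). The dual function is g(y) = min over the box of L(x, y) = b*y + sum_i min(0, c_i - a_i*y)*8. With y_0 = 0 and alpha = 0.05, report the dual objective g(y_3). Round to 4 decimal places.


Dual ascent for LP: min 4*x1 + 10*x2, 5*x1 + 6*x2 = 18, 0 <= x_i <= 8
Step 1: y^k = 0.0, reduced costs: (4.0, 10.0)
  x^k = (0.0, 0.0), subgradient = b - a^T x = 18.0
  y^{k+1} = 0.0 + 0.05*18.0 = 0.9
Step 2: y^k = 0.9, reduced costs: (-0.5, 4.6)
  x^k = (8.0, 0.0), subgradient = b - a^T x = -22.0
  y^{k+1} = 0.9 + 0.05*-22.0 = -0.2
Step 3: y^k = -0.2, reduced costs: (5.0, 11.2)
  x^k = (0.0, 0.0), subgradient = b - a^T x = 18.0
  y^{k+1} = -0.2 + 0.05*18.0 = 0.7
Dual objective at y_3 = 0.7: reduced costs (0.5, 5.8), box minimizer x = (0.0, 0.0)
g(y_3) = b*y + (c1 - a1*y)*x1 + (c2 - a2*y)*x2 = 18*0.7 + 0.5*0.0 + 5.8*0.0 = 12.6 + 0.0 + 0.0 = 12.6


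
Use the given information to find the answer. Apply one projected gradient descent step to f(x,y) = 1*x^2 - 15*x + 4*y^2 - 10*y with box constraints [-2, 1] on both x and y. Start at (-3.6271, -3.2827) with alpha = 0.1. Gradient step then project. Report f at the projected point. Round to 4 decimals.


Step 1: Compute gradient at (-3.6271, -3.2827).
grad_x = 2*1*-3.6271 - 15 = -22.2542
grad_y = 2*4*-3.2827 - 10 = -36.2616
Step 2: Gradient step.
x_raw = -3.6271 - 0.1*-22.2542 = -1.4017
y_raw = -3.2827 - 0.1*-36.2616 = 0.3435
Step 3: Project onto [-2, 1].
x_proj = clip(-1.4017) = -1.4017
y_proj = clip(0.3435) = 0.3435
Step 4: Evaluate f.
f(-1.4017, 0.3435) = 20.0272


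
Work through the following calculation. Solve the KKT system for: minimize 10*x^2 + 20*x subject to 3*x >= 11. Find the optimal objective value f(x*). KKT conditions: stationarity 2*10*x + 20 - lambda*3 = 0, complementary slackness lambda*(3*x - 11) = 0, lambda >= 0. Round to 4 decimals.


Step 1: Try lambda = 0 (constraint inactive).
x_unc = -20/(2*10) = -1.0
Check: 3*-1.0 = -3.0 < 11 -- violated!
Step 2: Constraint must be active: 3*x = 11
x* = 11/3 = 3.6667 (rounded; the exact value 11/3 is used below)
lambda = (2*10*(11/3) + 20)/3 = 31.1111
Step 3: Compute optimal value.
f(x*) = 10*(11/3)^2 + 20*(11/3) = 207.7778


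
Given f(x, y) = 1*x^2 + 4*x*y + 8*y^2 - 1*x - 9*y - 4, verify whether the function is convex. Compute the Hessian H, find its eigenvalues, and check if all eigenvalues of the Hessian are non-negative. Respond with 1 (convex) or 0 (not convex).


The Hessian of f(x,y) = 1*x^2 + 4*x*y + 8*y^2 - 1*x - 9*y - 4 is:
H = [[2, 4], [4, 16]]
Trace = 2 + 16 = 18
Determinant = 2*16 - (4)^2 = 16
Discriminant = (18)^2 - 4*16 = 260.0
Eigenvalues: lambda_1 = 0.9377, lambda_2 = 17.0623
The function is convex.

1


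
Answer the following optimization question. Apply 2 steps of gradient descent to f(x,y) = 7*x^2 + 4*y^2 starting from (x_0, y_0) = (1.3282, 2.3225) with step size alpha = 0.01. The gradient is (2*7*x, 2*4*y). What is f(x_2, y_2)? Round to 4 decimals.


Gradient descent on f(x,y) = 7*x^2 + 4*y^2.
Starting point: (1.3282, 2.3225), alpha = 0.01
Step 1: grad_x = 2*7*1.3282 = 18.5948, grad_y = 2*4*2.3225 = 18.58
  x_1 = 1.3282 - 0.01*18.5948 = 1.1423
  y_1 = 2.3225 - 0.01*18.58 = 2.1367
Step 2: grad_x = 2*7*1.1423 = 15.9915, grad_y = 2*4*2.1367 = 17.0936
  x_2 = 1.1423 - 0.01*15.9915 = 0.9823
  y_2 = 2.1367 - 0.01*17.0936 = 1.9658
f(0.9823, 1.9658) = 7*0.9823^2 + 4*1.9658^2 = 22.2118


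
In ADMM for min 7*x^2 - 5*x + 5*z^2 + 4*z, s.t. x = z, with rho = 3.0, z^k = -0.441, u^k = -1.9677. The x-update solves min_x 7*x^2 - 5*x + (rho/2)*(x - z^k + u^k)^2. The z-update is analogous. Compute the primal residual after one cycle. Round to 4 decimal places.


ADMM iteration with rho = 3.0, z^k = -0.441, u^k = -1.9677
Step 1: x-update.
Minimize 7*x^2 - 5*x + (3.0/2)*(x + 0.441 - 1.9677)^2
FOC: (2*7 + 3.0)*x = 5 + 3.0*(-0.441 + 1.9677)
x^{k+1} = 0.5635
Step 2: z-update.
Minimize 5*z^2 + 4*z + (3.0/2)*(0.5635 - z - 1.9677)^2
FOC: (2*5 + 3.0)*z = -4 + 3.0*(0.5635 - 1.9677)
z^{k+1} = -0.6317
Step 3: u-update.
u^{k+1} = -1.9677 + 0.5635 + 0.6317 = -0.7724
Step 4: Primal residual = |0.5635 + 0.6317| = 1.1953


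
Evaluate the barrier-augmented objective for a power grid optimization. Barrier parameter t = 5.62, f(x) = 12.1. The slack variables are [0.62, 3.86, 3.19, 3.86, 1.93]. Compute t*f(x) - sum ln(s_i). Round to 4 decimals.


Step 1: Compute log-barrier.
ln values: [-0.478, 1.3507, 1.16, 1.3507, 0.6575]
phi = -(-0.478 + 1.3507 + 1.16 + 1.3507 + 0.6575) = -4.0408
Step 2: Compute augmented objective.
t*f(x) = 5.62*12.1 = 68.002
Total = 68.002 - 4.0408 = 63.9612


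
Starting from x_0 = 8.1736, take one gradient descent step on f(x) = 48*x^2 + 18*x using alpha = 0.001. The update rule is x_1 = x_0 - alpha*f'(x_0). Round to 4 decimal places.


We compute the gradient at x_0 and apply the update.
f'(x) = 96*x + 18
f'(8.1736) = 96*8.1736 + 18 = 802.6656
x_1 = 8.1736 - 0.001*802.6656 = 7.3709


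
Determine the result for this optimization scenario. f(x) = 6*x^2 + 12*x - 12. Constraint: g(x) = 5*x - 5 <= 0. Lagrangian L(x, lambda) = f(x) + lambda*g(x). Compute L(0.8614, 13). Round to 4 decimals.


Step 1: Evaluate f(x).
f(0.8614) = 6*0.8614^2 + 12*0.8614 - 12 = 2.7889
Step 2: Evaluate g(x).
g(0.8614) = 5*0.8614 - 5 = -0.693
Step 3: Compute Lagrangian.
L = 2.7889 + 13*-0.693 = -6.2201


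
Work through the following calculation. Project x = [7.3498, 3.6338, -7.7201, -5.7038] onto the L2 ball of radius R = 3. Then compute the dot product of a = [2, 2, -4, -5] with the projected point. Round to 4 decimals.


Step 1: Compute ||x|| (intermediates to 6 decimals).
||x|| = sqrt(7.3498^2 + 3.6338^2 + (-7.7201)^2 + (-5.7038)^2) = 12.623682
Step 2: Project.
Since ||x|| > R, scale = R/||x|| = 3/12.623682 = 0.237649, proj(x) = scale * x
proj(x) = [1.746673, 0.863569, -1.834674, -1.355502]
Step 3: Dot product.
a^T * proj(x) = 2*1.746673 + 2*0.863569 - 4*(-1.834674) - 5*(-1.355502) = 19.3367


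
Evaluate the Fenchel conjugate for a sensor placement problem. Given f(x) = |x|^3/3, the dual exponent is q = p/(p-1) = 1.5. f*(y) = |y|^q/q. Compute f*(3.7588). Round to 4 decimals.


The conjugate exponent q satisfies 1/p + 1/q = 1.
p = 3, so q = 3/(3 - 1) = 1.5
|y|^q = 3.7588^1.5 = 7.2874
f*(3.7588) = 7.2874 / 1.5 = 4.8583


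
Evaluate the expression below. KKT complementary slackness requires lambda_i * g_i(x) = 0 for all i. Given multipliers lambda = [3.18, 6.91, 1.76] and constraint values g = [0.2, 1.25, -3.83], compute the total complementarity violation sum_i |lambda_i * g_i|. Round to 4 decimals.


KKT complementary slackness check:
lambda_1 * g_1 = 3.18 * 0.2 = 0.636
lambda_2 * g_2 = 6.91 * 1.25 = 8.6375
lambda_3 * g_3 = 1.76 * -3.83 = -6.7408
Total violation = 0.636 + 8.6375 + 6.7408 = 16.0143
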